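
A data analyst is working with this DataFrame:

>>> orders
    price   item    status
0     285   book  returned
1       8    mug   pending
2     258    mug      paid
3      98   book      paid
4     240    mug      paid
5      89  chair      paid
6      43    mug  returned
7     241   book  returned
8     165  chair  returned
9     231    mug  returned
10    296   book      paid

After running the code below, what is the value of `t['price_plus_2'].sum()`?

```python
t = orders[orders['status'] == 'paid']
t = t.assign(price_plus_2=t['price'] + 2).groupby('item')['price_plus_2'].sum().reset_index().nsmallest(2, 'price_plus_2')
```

489

filter rows where status == 'paid':
    price   item status
2     258    mug   paid
3      98   book   paid
4     240    mug   paid
5      89  chair   paid
10    296   book   paid
add column price_plus_2 = t['price'] + 2:
    price   item status  price_plus_2
2     258    mug   paid           260
3      98   book   paid           100
4     240    mug   paid           242
5      89  chair   paid            91
10    296   book   paid           298
group by item, sum of price_plus_2:
item
book     398
chair     91
mug      502
Name: price_plus_2, dtype: int64
reset_index():
    item  price_plus_2
0   book           398
1  chair            91
2    mug           502
take 2 rows with smallest price_plus_2:
    item  price_plus_2
1  chair            91
0   book           398
So sum() = 489.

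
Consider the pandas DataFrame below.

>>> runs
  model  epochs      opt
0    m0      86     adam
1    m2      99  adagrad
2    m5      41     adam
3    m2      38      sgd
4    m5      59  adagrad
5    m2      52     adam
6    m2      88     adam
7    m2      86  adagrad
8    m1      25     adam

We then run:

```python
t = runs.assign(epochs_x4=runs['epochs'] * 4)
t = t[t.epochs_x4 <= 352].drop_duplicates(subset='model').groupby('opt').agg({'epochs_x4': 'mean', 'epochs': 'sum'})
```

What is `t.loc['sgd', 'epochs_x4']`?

add column epochs_x4 = runs['epochs'] * 4:
  model  epochs      opt  epochs_x4
0    m0      86     adam        344
1    m2      99  adagrad        396
2    m5      41     adam        164
3    m2      38      sgd        152
4    m5      59  adagrad        236
5    m2      52     adam        208
6    m2      88     adam        352
7    m2      86  adagrad        344
8    m1      25     adam        100
filter rows where epochs_x4 <= 352:
  model  epochs      opt  epochs_x4
0    m0      86     adam        344
2    m5      41     adam        164
3    m2      38      sgd        152
4    m5      59  adagrad        236
5    m2      52     adam        208
6    m2      88     adam        352
7    m2      86  adagrad        344
8    m1      25     adam        100
drop duplicate model (keep=first):
  model  epochs   opt  epochs_x4
0    m0      86  adam        344
2    m5      41  adam        164
3    m2      38   sgd        152
8    m1      25  adam        100
group by opt: mean(epochs_x4), sum(epochs):
       epochs_x4  epochs
opt                     
adam  202.666667     152
sgd   152.000000      38
Reading off the value at row 'sgd', column 'epochs_x4', we get 152.0.

152.0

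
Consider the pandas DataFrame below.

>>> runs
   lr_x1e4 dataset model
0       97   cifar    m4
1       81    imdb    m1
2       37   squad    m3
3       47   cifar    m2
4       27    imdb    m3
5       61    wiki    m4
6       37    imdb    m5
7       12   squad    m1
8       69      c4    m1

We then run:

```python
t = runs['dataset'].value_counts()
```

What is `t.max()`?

value_counts of dataset:
dataset
imdb     3
cifar    2
squad    2
wiki     1
c4       1
Name: count, dtype: int64
Hence 3.

3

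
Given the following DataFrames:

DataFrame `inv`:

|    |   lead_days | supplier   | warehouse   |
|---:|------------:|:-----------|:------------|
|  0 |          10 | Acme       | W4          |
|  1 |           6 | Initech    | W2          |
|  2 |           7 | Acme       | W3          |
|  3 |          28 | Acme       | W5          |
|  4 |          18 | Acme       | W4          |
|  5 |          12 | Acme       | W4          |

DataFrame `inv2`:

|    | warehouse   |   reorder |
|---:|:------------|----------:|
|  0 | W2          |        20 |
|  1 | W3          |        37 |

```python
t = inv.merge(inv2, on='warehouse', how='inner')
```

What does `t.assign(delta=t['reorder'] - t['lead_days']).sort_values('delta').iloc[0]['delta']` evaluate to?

14

merge on 'warehouse' (how='inner') → 2 rows:
   lead_days supplier warehouse  reorder
0          6  Initech        W2       20
1          7     Acme        W3       37
add column delta = t['reorder'] - t['lead_days']:
   lead_days supplier warehouse  reorder  delta
0          6  Initech        W2       20     14
1          7     Acme        W3       37     30
sort by delta:
   lead_days supplier warehouse  reorder  delta
0          6  Initech        W2       20     14
1          7     Acme        W3       37     30
The value at position 0, column 'delta' is 14.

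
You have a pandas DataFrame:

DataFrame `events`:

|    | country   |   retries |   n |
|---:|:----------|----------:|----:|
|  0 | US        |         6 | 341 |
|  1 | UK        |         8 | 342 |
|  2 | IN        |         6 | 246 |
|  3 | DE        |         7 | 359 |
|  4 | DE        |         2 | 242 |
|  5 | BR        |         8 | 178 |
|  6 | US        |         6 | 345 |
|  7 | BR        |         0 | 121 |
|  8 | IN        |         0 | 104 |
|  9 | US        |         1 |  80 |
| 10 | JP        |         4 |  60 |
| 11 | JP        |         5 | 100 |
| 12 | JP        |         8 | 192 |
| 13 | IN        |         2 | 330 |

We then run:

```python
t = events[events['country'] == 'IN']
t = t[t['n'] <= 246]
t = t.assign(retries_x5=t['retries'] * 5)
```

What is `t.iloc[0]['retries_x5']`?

filter rows where country == 'IN':
   country  retries    n
2       IN        6  246
8       IN        0  104
13      IN        2  330
filter rows where n <= 246:
  country  retries    n
2      IN        6  246
8      IN        0  104
add column retries_x5 = t['retries'] * 5:
  country  retries    n  retries_x5
2      IN        6  246          30
8      IN        0  104           0
The value at position 0, column 'retries_x5' is 30.

30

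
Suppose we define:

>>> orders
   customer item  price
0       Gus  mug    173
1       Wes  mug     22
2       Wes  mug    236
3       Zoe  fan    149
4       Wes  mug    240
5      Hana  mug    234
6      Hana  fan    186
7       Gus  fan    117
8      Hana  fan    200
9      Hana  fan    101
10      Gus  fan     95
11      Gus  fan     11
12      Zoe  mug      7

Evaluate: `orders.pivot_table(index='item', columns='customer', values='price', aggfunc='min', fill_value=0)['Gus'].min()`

pivot: rows=item, cols=customer, min(price):
customer  Gus  Hana  Wes  Zoe
item                         
fan        11   101    0  149
mug       173   234   22    7

11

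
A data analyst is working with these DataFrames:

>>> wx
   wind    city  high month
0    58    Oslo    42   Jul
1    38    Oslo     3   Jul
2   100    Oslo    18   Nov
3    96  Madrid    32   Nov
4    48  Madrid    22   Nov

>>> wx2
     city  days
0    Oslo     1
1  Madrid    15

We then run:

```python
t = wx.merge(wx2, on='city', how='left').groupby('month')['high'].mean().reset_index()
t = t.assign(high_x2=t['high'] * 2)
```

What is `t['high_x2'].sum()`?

93.0

merge on 'city' (how='left') → 5 rows:
   wind    city  high month  days
0    58    Oslo    42   Jul     1
1    38    Oslo     3   Jul     1
2   100    Oslo    18   Nov     1
3    96  Madrid    32   Nov    15
4    48  Madrid    22   Nov    15
group by month, mean of high:
month
Jul    22.5
Nov    24.0
Name: high, dtype: float64
reset_index():
  month  high
0   Jul  22.5
1   Nov  24.0
add column high_x2 = t['high'] * 2:
  month  high  high_x2
0   Jul  22.5     45.0
1   Nov  24.0     48.0
The sum of column 'high_x2' is 93.0.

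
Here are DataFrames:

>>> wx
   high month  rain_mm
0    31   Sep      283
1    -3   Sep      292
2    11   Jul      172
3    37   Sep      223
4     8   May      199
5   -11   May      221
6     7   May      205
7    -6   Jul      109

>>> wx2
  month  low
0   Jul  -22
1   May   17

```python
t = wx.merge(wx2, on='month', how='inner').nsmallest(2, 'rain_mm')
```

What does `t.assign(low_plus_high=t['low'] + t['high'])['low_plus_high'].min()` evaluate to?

merge on 'month' (how='inner') → 5 rows:
   high month  rain_mm  low
0    11   Jul      172  -22
1     8   May      199   17
2   -11   May      221   17
3     7   May      205   17
4    -6   Jul      109  -22
take 2 rows with smallest rain_mm:
   high month  rain_mm  low
4    -6   Jul      109  -22
0    11   Jul      172  -22
add column low_plus_high = t['low'] + t['high']:
   high month  rain_mm  low  low_plus_high
4    -6   Jul      109  -22            -28
0    11   Jul      172  -22            -11
Taking the min of column 'low_plus_high' gives -28.

-28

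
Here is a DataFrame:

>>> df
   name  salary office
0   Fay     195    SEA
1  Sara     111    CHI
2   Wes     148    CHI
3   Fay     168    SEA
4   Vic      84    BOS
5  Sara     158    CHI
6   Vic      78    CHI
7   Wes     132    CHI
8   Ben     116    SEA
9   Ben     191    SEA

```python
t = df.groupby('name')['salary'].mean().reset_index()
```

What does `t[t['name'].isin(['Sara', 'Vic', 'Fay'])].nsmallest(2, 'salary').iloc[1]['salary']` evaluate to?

group by name, mean of salary:
name
Ben     153.5
Fay     181.5
Sara    134.5
Vic      81.0
Wes     140.0
Name: salary, dtype: float64
reset_index():
   name  salary
0   Ben   153.5
1   Fay   181.5
2  Sara   134.5
3   Vic    81.0
4   Wes   140.0
filter rows where name in ['Sara', 'Vic', 'Fay']:
   name  salary
1   Fay   181.5
2  Sara   134.5
3   Vic    81.0
take 2 rows with smallest salary:
   name  salary
3   Vic    81.0
2  Sara   134.5
Reading off the value at position 1, column 'salary', we get 134.5.

134.5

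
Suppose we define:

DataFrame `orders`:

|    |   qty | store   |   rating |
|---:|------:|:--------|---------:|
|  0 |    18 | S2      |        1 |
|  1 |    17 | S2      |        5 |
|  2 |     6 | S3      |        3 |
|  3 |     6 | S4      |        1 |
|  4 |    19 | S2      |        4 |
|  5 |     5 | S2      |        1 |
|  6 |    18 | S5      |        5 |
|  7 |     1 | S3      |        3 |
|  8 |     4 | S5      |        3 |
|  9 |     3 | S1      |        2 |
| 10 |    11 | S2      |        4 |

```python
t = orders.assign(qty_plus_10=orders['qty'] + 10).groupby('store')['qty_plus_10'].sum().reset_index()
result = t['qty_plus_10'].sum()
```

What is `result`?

218

add column qty_plus_10 = orders['qty'] + 10:
    qty store  rating  qty_plus_10
0    18    S2       1           28
1    17    S2       5           27
2     6    S3       3           16
3     6    S4       1           16
4    19    S2       4           29
5     5    S2       1           15
6    18    S5       5           28
7     1    S3       3           11
8     4    S5       3           14
9     3    S1       2           13
10   11    S2       4           21
group by store, sum of qty_plus_10:
store
S1     13
S2    120
S3     27
S4     16
S5     42
Name: qty_plus_10, dtype: int64
reset_index():
  store  qty_plus_10
0    S1           13
1    S2          120
2    S3           27
3    S4           16
4    S5           42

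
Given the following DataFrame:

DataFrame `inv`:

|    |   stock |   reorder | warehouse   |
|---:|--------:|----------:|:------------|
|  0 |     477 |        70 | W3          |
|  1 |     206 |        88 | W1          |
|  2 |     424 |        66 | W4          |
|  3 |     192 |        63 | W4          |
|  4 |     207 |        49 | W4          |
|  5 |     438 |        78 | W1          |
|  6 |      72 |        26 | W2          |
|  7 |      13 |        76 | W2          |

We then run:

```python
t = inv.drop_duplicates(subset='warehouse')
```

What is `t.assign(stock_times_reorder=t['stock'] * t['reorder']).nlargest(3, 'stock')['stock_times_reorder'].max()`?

33390

drop duplicate warehouse (keep=first):
   stock  reorder warehouse
0    477       70        W3
1    206       88        W1
2    424       66        W4
6     72       26        W2
add column stock_times_reorder = t['stock'] * t['reorder']:
   stock  reorder warehouse  stock_times_reorder
0    477       70        W3                33390
1    206       88        W1                18128
2    424       66        W4                27984
6     72       26        W2                 1872
take 3 rows with largest stock:
   stock  reorder warehouse  stock_times_reorder
0    477       70        W3                33390
2    424       66        W4                27984
1    206       88        W1                18128
Reading off the max of column 'stock_times_reorder', we get 33390.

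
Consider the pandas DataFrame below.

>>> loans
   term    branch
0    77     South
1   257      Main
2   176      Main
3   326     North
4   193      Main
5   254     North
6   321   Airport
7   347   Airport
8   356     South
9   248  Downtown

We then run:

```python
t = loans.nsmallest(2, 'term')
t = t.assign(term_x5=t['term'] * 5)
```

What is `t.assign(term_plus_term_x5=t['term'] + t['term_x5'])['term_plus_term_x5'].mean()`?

take 2 rows with smallest term:
   term branch
0    77  South
2   176   Main
add column term_x5 = t['term'] * 5:
   term branch  term_x5
0    77  South      385
2   176   Main      880
add column term_plus_term_x5 = t['term'] + t['term_x5']:
   term branch  term_x5  term_plus_term_x5
0    77  South      385                462
2   176   Main      880               1056

759.0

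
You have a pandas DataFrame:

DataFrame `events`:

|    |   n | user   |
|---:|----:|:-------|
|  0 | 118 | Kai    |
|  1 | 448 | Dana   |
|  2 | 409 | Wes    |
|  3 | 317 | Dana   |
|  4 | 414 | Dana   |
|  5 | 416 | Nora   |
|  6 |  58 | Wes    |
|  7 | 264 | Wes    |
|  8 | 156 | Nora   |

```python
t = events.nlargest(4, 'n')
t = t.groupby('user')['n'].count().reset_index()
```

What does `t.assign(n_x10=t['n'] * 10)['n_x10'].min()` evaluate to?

take 4 rows with largest n:
     n  user
1  448  Dana
5  416  Nora
4  414  Dana
2  409   Wes
group by user, count of n:
user
Dana    2
Nora    1
Wes     1
Name: n, dtype: int64
reset_index():
   user  n
0  Dana  2
1  Nora  1
2   Wes  1
add column n_x10 = t['n'] * 10:
   user  n  n_x10
0  Dana  2     20
1  Nora  1     10
2   Wes  1     10

10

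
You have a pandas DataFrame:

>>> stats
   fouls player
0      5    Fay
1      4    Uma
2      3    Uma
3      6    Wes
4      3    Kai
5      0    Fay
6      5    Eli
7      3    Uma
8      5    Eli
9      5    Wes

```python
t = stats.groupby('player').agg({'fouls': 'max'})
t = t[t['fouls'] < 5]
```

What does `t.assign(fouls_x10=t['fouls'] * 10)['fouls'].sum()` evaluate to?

group by player, max of fouls:
        fouls
player       
Eli         5
Fay         5
Kai         3
Uma         4
Wes         6
filter rows where fouls < 5:
        fouls
player       
Kai         3
Uma         4
add column fouls_x10 = t['fouls'] * 10:
        fouls  fouls_x10
player                  
Kai         3         30
Uma         4         40
Then the sum of column 'fouls': 7

7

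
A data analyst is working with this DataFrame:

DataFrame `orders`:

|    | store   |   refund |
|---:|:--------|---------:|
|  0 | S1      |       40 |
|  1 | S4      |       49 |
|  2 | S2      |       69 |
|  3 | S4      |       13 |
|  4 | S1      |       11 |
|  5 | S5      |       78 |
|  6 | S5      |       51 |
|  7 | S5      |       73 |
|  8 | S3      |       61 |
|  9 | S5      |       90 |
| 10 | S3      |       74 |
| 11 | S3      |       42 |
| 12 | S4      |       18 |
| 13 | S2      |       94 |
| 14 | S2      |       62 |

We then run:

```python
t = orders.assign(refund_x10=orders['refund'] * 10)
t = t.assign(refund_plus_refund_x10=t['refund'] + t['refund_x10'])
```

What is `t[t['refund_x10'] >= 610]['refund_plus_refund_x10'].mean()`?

add column refund_x10 = orders['refund'] * 10:
   store  refund  refund_x10
0     S1      40         400
1     S4      49         490
2     S2      69         690
3     S4      13         130
4     S1      11         110
5     S5      78         780
6     S5      51         510
7     S5      73         730
8     S3      61         610
9     S5      90         900
10    S3      74         740
11    S3      42         420
12    S4      18         180
13    S2      94         940
14    S2      62         620
add column refund_plus_refund_x10 = t['refund'] + t['refund_x10']:
   store  refund  refund_x10  refund_plus_refund_x10
0     S1      40         400                     440
1     S4      49         490                     539
2     S2      69         690                     759
3     S4      13         130                     143
4     S1      11         110                     121
5     S5      78         780                     858
6     S5      51         510                     561
7     S5      73         730                     803
8     S3      61         610                     671
9     S5      90         900                     990
10    S3      74         740                     814
11    S3      42         420                     462
12    S4      18         180                     198
13    S2      94         940                    1034
14    S2      62         620                     682
filter rows where refund_x10 >= 610:
   store  refund  refund_x10  refund_plus_refund_x10
2     S2      69         690                     759
5     S5      78         780                     858
7     S5      73         730                     803
8     S3      61         610                     671
9     S5      90         900                     990
10    S3      74         740                     814
13    S2      94         940                    1034
14    S2      62         620                     682
The mean of column 'refund_plus_refund_x10' is 826.375.

826.375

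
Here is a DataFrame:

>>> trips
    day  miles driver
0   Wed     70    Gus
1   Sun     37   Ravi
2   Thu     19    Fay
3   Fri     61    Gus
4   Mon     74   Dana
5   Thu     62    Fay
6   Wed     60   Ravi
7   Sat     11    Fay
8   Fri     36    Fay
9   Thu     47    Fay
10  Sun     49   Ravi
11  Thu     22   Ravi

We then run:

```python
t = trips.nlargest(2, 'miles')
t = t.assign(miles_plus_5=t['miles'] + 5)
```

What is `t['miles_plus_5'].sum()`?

take 2 rows with largest miles:
   day  miles driver
4  Mon     74   Dana
0  Wed     70    Gus
add column miles_plus_5 = t['miles'] + 5:
   day  miles driver  miles_plus_5
4  Mon     74   Dana            79
0  Wed     70    Gus            75

154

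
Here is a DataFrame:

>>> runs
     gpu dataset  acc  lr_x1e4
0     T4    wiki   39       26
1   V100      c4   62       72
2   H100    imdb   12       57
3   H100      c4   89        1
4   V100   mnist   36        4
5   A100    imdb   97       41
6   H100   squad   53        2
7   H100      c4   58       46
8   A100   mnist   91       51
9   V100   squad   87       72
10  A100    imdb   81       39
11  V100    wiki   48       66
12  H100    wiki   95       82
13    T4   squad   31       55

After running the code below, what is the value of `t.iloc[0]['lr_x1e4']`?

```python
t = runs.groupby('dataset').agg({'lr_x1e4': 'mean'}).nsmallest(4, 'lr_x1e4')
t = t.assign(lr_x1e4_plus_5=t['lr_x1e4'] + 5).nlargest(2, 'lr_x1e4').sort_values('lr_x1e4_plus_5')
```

43.0

group by dataset, mean of lr_x1e4:
           lr_x1e4
dataset           
c4       39.666667
imdb     45.666667
mnist    27.500000
squad    43.000000
wiki     58.000000
take 4 rows with smallest lr_x1e4:
           lr_x1e4
dataset           
mnist    27.500000
c4       39.666667
squad    43.000000
imdb     45.666667
add column lr_x1e4_plus_5 = t['lr_x1e4'] + 5:
           lr_x1e4  lr_x1e4_plus_5
dataset                           
mnist    27.500000       32.500000
c4       39.666667       44.666667
squad    43.000000       48.000000
imdb     45.666667       50.666667
take 2 rows with largest lr_x1e4:
           lr_x1e4  lr_x1e4_plus_5
dataset                           
imdb     45.666667       50.666667
squad    43.000000       48.000000
sort by lr_x1e4_plus_5:
           lr_x1e4  lr_x1e4_plus_5
dataset                           
squad    43.000000       48.000000
imdb     45.666667       50.666667
Reading off the value at position 0, column 'lr_x1e4', we get 43.0.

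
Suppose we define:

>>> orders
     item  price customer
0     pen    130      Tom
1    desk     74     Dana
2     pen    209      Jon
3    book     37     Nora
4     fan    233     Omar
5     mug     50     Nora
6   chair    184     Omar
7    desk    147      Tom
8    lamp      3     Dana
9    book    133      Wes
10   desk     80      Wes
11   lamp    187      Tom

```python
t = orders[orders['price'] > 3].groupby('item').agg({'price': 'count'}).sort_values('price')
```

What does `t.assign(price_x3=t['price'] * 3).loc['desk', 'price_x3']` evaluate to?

9

filter rows where price > 3:
     item  price customer
0     pen    130      Tom
1    desk     74     Dana
2     pen    209      Jon
3    book     37     Nora
4     fan    233     Omar
5     mug     50     Nora
6   chair    184     Omar
7    desk    147      Tom
9    book    133      Wes
10   desk     80      Wes
11   lamp    187      Tom
group by item, count of price:
       price
item        
book       2
chair      1
desk       3
fan        1
lamp       1
mug        1
pen        2
sort by price:
       price
item        
chair      1
fan        1
lamp       1
mug        1
book       2
pen        2
desk       3
add column price_x3 = t['price'] * 3:
       price  price_x3
item                  
chair      1         3
fan        1         3
lamp       1         3
mug        1         3
book       2         6
pen        2         6
desk       3         9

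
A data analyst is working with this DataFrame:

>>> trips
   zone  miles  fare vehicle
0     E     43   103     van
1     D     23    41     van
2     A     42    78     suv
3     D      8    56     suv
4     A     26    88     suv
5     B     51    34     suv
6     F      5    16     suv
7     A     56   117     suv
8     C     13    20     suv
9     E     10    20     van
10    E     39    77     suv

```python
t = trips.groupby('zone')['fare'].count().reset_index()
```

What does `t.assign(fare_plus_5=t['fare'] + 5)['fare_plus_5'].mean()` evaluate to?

6.83333333333

group by zone, count of fare:
zone
A    3
B    1
C    1
D    2
E    3
F    1
Name: fare, dtype: int64
reset_index():
  zone  fare
0    A     3
1    B     1
2    C     1
3    D     2
4    E     3
5    F     1
add column fare_plus_5 = t['fare'] + 5:
  zone  fare  fare_plus_5
0    A     3            8
1    B     1            6
2    C     1            6
3    D     2            7
4    E     3            8
5    F     1            6
Then the mean of column 'fare_plus_5': 6.83333333333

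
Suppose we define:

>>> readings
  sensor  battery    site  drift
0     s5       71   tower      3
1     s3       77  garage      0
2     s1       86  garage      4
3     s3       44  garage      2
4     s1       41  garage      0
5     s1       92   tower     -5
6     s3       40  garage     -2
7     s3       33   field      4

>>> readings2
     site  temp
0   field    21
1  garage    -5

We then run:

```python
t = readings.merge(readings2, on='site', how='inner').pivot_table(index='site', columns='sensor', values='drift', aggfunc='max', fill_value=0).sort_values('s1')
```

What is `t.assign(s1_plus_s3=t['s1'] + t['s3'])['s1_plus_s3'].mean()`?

5.0

merge on 'site' (how='inner') → 6 rows:
  sensor  battery    site  drift  temp
0     s3       77  garage      0    -5
1     s1       86  garage      4    -5
2     s3       44  garage      2    -5
3     s1       41  garage      0    -5
4     s3       40  garage     -2    -5
5     s3       33   field      4    21
pivot: rows=site, cols=sensor, max(drift):
sensor  s1  s3
site          
field    0   4
garage   4   2
sort by s1:
sensor  s1  s3
site          
field    0   4
garage   4   2
add column s1_plus_s3 = t['s1'] + t['s3']:
sensor  s1  s3  s1_plus_s3
site                      
field    0   4           4
garage   4   2           6
Hence 5.0.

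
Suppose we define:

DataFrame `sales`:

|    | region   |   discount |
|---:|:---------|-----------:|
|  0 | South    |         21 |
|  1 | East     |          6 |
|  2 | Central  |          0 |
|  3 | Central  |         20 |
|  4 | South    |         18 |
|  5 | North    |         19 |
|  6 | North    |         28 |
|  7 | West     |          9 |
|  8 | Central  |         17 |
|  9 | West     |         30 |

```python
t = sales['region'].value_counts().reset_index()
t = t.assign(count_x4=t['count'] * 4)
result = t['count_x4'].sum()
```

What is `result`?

40

value_counts of region:
region
Central    3
South      2
North      2
West       2
East       1
Name: count, dtype: int64
reset_index():
    region  count
0  Central      3
1    South      2
2    North      2
3     West      2
4     East      1
add column count_x4 = t['count'] * 4:
    region  count  count_x4
0  Central      3        12
1    South      2         8
2    North      2         8
3     West      2         8
4     East      1         4
Then the sum of column 'count_x4': 40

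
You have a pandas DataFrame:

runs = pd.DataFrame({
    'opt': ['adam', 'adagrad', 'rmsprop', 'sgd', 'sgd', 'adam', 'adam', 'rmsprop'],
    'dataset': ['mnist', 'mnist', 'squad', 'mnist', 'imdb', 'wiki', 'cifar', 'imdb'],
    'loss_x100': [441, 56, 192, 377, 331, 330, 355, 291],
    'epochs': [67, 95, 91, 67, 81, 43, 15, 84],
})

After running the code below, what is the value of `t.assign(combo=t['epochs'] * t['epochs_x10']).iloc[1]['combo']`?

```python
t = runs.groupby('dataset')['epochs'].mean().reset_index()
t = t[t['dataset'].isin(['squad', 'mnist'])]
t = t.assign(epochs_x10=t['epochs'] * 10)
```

82810.0

group by dataset, mean of epochs:
dataset
cifar    15.000000
imdb     82.500000
mnist    76.333333
squad    91.000000
wiki     43.000000
Name: epochs, dtype: float64
reset_index():
  dataset     epochs
0   cifar  15.000000
1    imdb  82.500000
2   mnist  76.333333
3   squad  91.000000
4    wiki  43.000000
filter rows where dataset in ['squad', 'mnist']:
  dataset     epochs
2   mnist  76.333333
3   squad  91.000000
add column epochs_x10 = t['epochs'] * 10:
  dataset     epochs  epochs_x10
2   mnist  76.333333  763.333333
3   squad  91.000000  910.000000
add column combo = t['epochs'] * t['epochs_x10']:
  dataset     epochs  epochs_x10         combo
2   mnist  76.333333  763.333333  58267.777778
3   squad  91.000000  910.000000  82810.000000
Finally, value at position 1, column 'combo' = 82810.0.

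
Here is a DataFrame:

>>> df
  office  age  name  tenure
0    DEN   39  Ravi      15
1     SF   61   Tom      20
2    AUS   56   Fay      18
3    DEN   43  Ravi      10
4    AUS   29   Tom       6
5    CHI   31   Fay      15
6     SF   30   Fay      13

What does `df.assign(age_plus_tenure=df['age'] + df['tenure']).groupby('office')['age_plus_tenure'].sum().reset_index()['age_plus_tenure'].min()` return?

add column age_plus_tenure = df['age'] + df['tenure']:
  office  age  name  tenure  age_plus_tenure
0    DEN   39  Ravi      15               54
1     SF   61   Tom      20               81
2    AUS   56   Fay      18               74
3    DEN   43  Ravi      10               53
4    AUS   29   Tom       6               35
5    CHI   31   Fay      15               46
6     SF   30   Fay      13               43
group by office, sum of age_plus_tenure:
office
AUS    109
CHI     46
DEN    107
SF     124
Name: age_plus_tenure, dtype: int64
reset_index():
  office  age_plus_tenure
0    AUS              109
1    CHI               46
2    DEN              107
3     SF              124

46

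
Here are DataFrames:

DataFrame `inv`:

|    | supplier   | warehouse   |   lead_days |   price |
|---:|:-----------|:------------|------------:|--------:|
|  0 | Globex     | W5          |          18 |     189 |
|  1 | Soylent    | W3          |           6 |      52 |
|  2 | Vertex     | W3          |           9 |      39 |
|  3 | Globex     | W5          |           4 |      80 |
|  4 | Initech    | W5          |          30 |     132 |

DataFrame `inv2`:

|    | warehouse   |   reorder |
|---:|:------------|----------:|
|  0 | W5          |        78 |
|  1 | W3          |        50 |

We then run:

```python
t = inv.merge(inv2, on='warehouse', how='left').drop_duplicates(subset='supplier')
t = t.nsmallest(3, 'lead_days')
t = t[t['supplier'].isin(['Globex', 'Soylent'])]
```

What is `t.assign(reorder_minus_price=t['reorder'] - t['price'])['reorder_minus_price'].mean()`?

-56.5

merge on 'warehouse' (how='left') → 5 rows:
  supplier warehouse  lead_days  price  reorder
0   Globex        W5         18    189       78
1  Soylent        W3          6     52       50
2   Vertex        W3          9     39       50
3   Globex        W5          4     80       78
4  Initech        W5         30    132       78
drop duplicate supplier (keep=first):
  supplier warehouse  lead_days  price  reorder
0   Globex        W5         18    189       78
1  Soylent        W3          6     52       50
2   Vertex        W3          9     39       50
4  Initech        W5         30    132       78
take 3 rows with smallest lead_days:
  supplier warehouse  lead_days  price  reorder
1  Soylent        W3          6     52       50
2   Vertex        W3          9     39       50
0   Globex        W5         18    189       78
filter rows where supplier in ['Globex', 'Soylent']:
  supplier warehouse  lead_days  price  reorder
1  Soylent        W3          6     52       50
0   Globex        W5         18    189       78
add column reorder_minus_price = t['reorder'] - t['price']:
  supplier warehouse  lead_days  price  reorder  reorder_minus_price
1  Soylent        W3          6     52       50                   -2
0   Globex        W5         18    189       78                 -111
Hence -56.5.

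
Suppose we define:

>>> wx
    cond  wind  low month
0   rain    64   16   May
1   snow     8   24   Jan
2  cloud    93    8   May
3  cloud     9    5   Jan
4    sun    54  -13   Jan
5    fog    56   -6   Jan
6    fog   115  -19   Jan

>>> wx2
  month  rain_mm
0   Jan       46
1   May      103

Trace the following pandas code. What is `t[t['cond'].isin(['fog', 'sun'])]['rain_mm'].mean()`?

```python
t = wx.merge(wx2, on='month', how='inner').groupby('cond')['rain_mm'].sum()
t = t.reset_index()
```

69.0

merge on 'month' (how='inner') → 7 rows:
    cond  wind  low month  rain_mm
0   rain    64   16   May      103
1   snow     8   24   Jan       46
2  cloud    93    8   May      103
3  cloud     9    5   Jan       46
4    sun    54  -13   Jan       46
5    fog    56   -6   Jan       46
6    fog   115  -19   Jan       46
group by cond, sum of rain_mm:
cond
cloud    149
fog       92
rain     103
snow      46
sun       46
Name: rain_mm, dtype: int64
reset_index():
    cond  rain_mm
0  cloud      149
1    fog       92
2   rain      103
3   snow       46
4    sun       46
filter rows where cond in ['fog', 'sun']:
  cond  rain_mm
1  fog       92
4  sun       46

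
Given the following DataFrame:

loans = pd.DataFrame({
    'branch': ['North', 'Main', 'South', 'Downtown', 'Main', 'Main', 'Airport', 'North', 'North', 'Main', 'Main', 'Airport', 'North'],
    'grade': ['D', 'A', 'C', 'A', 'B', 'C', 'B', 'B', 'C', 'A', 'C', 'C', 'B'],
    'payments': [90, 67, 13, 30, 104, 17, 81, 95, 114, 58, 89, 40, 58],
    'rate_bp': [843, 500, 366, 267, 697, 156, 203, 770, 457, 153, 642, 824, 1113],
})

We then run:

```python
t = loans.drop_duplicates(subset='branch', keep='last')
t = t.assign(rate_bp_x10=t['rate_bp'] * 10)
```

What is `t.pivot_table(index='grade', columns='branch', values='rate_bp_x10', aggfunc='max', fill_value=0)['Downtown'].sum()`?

drop duplicate branch (keep=last):
      branch grade  payments  rate_bp
2      South     C        13      366
3   Downtown     A        30      267
10      Main     C        89      642
11   Airport     C        40      824
12     North     B        58     1113
add column rate_bp_x10 = t['rate_bp'] * 10:
      branch grade  payments  rate_bp  rate_bp_x10
2      South     C        13      366         3660
3   Downtown     A        30      267         2670
10      Main     C        89      642         6420
11   Airport     C        40      824         8240
12     North     B        58     1113        11130
pivot: rows=grade, cols=branch, max(rate_bp_x10):
branch  Airport  Downtown  Main  North  South
grade                                        
A             0      2670     0      0      0
B             0         0     0  11130      0
C          8240         0  6420      0   3660

2670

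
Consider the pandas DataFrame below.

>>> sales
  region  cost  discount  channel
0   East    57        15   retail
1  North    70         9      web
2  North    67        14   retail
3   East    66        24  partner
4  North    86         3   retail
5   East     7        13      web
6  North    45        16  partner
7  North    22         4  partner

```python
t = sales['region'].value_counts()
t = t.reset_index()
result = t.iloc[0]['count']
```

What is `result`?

5

value_counts of region:
region
North    5
East     3
Name: count, dtype: int64
reset_index():
  region  count
0  North      5
1   East      3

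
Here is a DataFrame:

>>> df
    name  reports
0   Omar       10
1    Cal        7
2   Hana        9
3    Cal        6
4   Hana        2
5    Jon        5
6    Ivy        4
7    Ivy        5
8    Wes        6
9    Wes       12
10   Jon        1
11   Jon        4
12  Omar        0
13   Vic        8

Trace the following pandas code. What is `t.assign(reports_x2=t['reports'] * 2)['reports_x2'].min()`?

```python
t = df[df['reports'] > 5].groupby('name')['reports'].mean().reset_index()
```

filter rows where reports > 5:
    name  reports
0   Omar       10
1    Cal        7
2   Hana        9
3    Cal        6
8    Wes        6
9    Wes       12
13   Vic        8
group by name, mean of reports:
name
Cal      6.5
Hana     9.0
Omar    10.0
Vic      8.0
Wes      9.0
Name: reports, dtype: float64
reset_index():
   name  reports
0   Cal      6.5
1  Hana      9.0
2  Omar     10.0
3   Vic      8.0
4   Wes      9.0
add column reports_x2 = t['reports'] * 2:
   name  reports  reports_x2
0   Cal      6.5        13.0
1  Hana      9.0        18.0
2  Omar     10.0        20.0
3   Vic      8.0        16.0
4   Wes      9.0        18.0
The min of column 'reports_x2' is 13.0.

13.0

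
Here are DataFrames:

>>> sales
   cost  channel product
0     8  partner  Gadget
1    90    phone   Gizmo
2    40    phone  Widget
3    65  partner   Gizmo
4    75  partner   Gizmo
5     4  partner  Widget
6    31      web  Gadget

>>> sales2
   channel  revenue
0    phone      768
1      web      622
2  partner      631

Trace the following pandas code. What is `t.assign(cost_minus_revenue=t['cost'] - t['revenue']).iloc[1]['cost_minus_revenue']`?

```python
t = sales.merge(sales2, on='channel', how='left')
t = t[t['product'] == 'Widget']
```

-627

merge on 'channel' (how='left') → 7 rows:
   cost  channel product  revenue
0     8  partner  Gadget      631
1    90    phone   Gizmo      768
2    40    phone  Widget      768
3    65  partner   Gizmo      631
4    75  partner   Gizmo      631
5     4  partner  Widget      631
6    31      web  Gadget      622
filter rows where product == 'Widget':
   cost  channel product  revenue
2    40    phone  Widget      768
5     4  partner  Widget      631
add column cost_minus_revenue = t['cost'] - t['revenue']:
   cost  channel product  revenue  cost_minus_revenue
2    40    phone  Widget      768                -728
5     4  partner  Widget      631                -627
So iloc[1]['cost_minus_revenue'] = -627.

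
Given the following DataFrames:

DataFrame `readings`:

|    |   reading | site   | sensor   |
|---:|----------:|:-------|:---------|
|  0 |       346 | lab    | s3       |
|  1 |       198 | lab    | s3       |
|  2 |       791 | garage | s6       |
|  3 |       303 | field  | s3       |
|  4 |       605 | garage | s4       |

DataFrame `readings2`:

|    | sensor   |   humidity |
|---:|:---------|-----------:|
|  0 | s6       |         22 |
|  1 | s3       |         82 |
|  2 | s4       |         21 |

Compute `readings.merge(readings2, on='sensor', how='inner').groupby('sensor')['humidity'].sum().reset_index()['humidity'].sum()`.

merge on 'sensor' (how='inner') → 5 rows:
   reading    site sensor  humidity
0      346     lab     s3        82
1      198     lab     s3        82
2      791  garage     s6        22
3      303   field     s3        82
4      605  garage     s4        21
group by sensor, sum of humidity:
sensor
s3    246
s4     21
s6     22
Name: humidity, dtype: int64
reset_index():
  sensor  humidity
0     s3       246
1     s4        21
2     s6        22

289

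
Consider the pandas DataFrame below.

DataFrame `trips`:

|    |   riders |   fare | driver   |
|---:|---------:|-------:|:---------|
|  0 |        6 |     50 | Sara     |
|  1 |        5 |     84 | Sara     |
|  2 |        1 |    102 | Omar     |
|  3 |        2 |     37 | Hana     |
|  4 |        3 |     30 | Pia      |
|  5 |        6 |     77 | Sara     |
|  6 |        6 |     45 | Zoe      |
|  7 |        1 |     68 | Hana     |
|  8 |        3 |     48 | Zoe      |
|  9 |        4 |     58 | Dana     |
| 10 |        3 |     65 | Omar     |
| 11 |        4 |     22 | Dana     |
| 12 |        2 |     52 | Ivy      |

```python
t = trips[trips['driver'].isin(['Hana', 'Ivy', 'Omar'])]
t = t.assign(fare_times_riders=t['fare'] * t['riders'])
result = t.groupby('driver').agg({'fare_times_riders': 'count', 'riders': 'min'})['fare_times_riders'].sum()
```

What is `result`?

filter rows where driver in ['Hana', 'Ivy', 'Omar']:
    riders  fare driver
2        1   102   Omar
3        2    37   Hana
7        1    68   Hana
10       3    65   Omar
12       2    52    Ivy
add column fare_times_riders = t['fare'] * t['riders']:
    riders  fare driver  fare_times_riders
2        1   102   Omar                102
3        2    37   Hana                 74
7        1    68   Hana                 68
10       3    65   Omar                195
12       2    52    Ivy                104
group by driver: count(fare_times_riders), min(riders):
        fare_times_riders  riders
driver                           
Hana                    2       1
Ivy                     1       2
Omar                    2       1
The sum of column 'fare_times_riders' is 5.

5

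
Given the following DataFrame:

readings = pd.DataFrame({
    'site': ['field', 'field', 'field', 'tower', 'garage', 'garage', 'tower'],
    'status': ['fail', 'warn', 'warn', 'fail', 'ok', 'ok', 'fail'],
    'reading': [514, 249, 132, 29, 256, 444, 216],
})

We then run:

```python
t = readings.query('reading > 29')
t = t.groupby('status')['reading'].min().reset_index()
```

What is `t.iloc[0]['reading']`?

216

filter rows where reading > 29:
     site status  reading
0   field   fail      514
1   field   warn      249
2   field   warn      132
4  garage     ok      256
5  garage     ok      444
6   tower   fail      216
group by status, min of reading:
status
fail    216
ok      256
warn    132
Name: reading, dtype: int64
reset_index():
  status  reading
0   fail      216
1     ok      256
2   warn      132
Taking the value at position 0, column 'reading' gives 216.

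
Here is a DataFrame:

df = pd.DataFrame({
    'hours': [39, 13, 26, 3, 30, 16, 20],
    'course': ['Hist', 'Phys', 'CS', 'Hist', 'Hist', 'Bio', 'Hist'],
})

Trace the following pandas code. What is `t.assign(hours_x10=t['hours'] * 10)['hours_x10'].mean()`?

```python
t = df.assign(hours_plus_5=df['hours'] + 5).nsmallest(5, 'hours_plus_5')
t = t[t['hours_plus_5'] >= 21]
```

add column hours_plus_5 = df['hours'] + 5:
   hours course  hours_plus_5
0     39   Hist            44
1     13   Phys            18
2     26     CS            31
3      3   Hist             8
4     30   Hist            35
5     16    Bio            21
6     20   Hist            25
take 5 rows with smallest hours_plus_5:
   hours course  hours_plus_5
3      3   Hist             8
1     13   Phys            18
5     16    Bio            21
6     20   Hist            25
2     26     CS            31
filter rows where hours_plus_5 >= 21:
   hours course  hours_plus_5
5     16    Bio            21
6     20   Hist            25
2     26     CS            31
add column hours_x10 = t['hours'] * 10:
   hours course  hours_plus_5  hours_x10
5     16    Bio            21        160
6     20   Hist            25        200
2     26     CS            31        260

206.666666667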